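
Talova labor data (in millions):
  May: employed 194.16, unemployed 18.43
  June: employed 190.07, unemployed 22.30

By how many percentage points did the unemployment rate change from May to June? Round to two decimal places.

The unemployment rate changed by +1.83 percentage points.

May: labor force = 194.16 + 18.43 = 212.59; u = 18.43/212.59 = 8.67%.
June: labor force = 190.07 + 22.30 = 212.37; u = 22.30/212.37 = 10.50%.
Change = 10.50% − 8.67% = +1.83 pp.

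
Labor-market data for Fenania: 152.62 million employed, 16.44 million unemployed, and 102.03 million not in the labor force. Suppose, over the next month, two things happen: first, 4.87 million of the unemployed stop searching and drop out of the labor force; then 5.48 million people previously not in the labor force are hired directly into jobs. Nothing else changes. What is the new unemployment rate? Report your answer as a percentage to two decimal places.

Initially, labor force = 152.62 + 16.44 = 169.06 million, so u = 16.44/169.06 = 9.72%.
After the first change, unemployed and labor force both fall by 4.87 → E = 152.62, U = 11.57, labor force = 164.19 million.
After the second change, employed and labor force both rise by 5.48; unemployed unchanged → E = 158.10, U = 11.57, labor force = 169.67 million.
New unemployment rate = 11.57 / 169.67 = 6.82%.

New unemployment rate ≈ 6.82%.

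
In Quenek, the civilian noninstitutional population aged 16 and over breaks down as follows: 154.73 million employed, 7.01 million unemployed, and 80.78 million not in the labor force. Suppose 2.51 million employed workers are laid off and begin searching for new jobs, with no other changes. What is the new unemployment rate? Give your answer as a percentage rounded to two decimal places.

New unemployment rate ≈ 5.89%.

Initially, labor force = 154.73 + 7.01 = 161.74 million, so u = 7.01/161.74 = 4.33%.
After the change, employed falls and unemployed rises by 2.51; labor force unchanged → E = 152.22, U = 9.52, labor force = 161.74 million.
New unemployment rate = 9.52 / 161.74 = 5.89%.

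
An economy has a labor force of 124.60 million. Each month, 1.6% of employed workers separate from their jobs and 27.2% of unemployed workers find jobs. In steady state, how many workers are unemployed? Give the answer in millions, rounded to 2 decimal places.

Steady-state unemployment rate u* = s/(s+f) = 1.6/(1.6+27.2) = 0.055556.
Unemployed = u* × labor force = 0.055556 × 124.60 ≈ 6.92 million.

About 6.92 million are unemployed in steady state.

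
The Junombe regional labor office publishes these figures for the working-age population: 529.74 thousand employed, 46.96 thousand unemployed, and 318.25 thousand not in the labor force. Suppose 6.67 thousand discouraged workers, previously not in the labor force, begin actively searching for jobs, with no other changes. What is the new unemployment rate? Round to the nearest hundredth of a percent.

New unemployment rate ≈ 9.19%.

Initially, labor force = 529.74 + 46.96 = 576.70 thousand, so u = 46.96/576.70 = 8.14%.
After the change, unemployed and labor force both rise by 6.67 → E = 529.74, U = 53.63, labor force = 583.37 thousand.
New unemployment rate = 53.63 / 583.37 = 9.19%.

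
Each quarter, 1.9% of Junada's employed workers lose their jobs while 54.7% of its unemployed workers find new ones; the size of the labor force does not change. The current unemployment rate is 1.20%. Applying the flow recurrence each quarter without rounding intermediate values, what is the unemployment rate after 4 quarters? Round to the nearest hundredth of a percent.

Unemployment rate after four quarters ≈ 3.28%.

With a fixed labor force, u_{t+1} = u_t + s·(1−u_t) − f·u_t = u_t·(1−s−f) + s.
Here 1−s−f = 0.434 and s = 0.019.
u_1 = 0.012000 × 0.434 + 0.019 = 0.024208.
u_2 = 0.024208 × 0.434 + 0.019 = 0.029506.
u_3 = 0.029506 × 0.434 + 0.019 = 0.031806.
u_4 = 0.031806 × 0.434 + 0.019 = 0.032804.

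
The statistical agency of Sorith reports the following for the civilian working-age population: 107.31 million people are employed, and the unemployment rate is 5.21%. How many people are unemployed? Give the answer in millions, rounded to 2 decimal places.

About 5.90 million are unemployed.

Let U be the number unemployed. The labor force is E + U, and U/(E+U) = 0.0521.
So U = 0.0521 × 107.31 / (1 − 0.0521) = 5.5909 / 0.9479 ≈ 5.90 million.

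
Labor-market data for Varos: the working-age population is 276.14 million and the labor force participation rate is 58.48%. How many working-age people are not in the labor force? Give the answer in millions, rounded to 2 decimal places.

Share not in the labor force = 1 − 0.5848 = 0.4152.
Not in labor force = 0.4152 × 276.14 ≈ 114.65 million.

About 114.65 million are not in the labor force.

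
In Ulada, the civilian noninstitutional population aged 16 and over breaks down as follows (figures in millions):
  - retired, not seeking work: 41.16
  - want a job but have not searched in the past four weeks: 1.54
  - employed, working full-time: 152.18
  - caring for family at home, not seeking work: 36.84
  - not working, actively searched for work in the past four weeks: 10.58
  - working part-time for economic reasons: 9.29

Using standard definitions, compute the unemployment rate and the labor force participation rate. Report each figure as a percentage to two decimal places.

Unemployment rate ≈ 6.15%; labor force participation rate ≈ 68.39%.

Employed = 152.18 + 9.29 = 161.47 million (anyone who worked, including part-time for economic reasons, counts as employed).
Unemployed = 10.58 million.
Labor force = 161.47 + 10.58 = 172.05 million.
Not in labor force = 41.16 + 1.54 + 36.84 = 79.54 million (those not working and not actively searching are outside the labor force — including those who want a job but have given up searching).
Civilian working-age population = 172.05 + 79.54 = 251.59 million.
Unemployment rate = 10.58 / 172.05 = 6.15%.
Labor force participation rate = 172.05 / 251.59 = 68.39%.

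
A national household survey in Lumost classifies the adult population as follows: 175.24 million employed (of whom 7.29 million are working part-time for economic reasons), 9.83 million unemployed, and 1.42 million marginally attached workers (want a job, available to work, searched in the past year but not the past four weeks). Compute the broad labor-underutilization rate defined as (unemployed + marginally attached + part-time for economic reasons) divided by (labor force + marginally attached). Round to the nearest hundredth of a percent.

Broad underutilization rate ≈ 9.94%.

Labor force = 175.24 + 9.83 = 185.07 million.
Numerator = 9.83 + 1.42 + 7.29 = 18.54 million.
Denominator = 185.07 + 1.42 = 186.49 million.
Broad rate = 18.54 / 186.49 = 9.94%.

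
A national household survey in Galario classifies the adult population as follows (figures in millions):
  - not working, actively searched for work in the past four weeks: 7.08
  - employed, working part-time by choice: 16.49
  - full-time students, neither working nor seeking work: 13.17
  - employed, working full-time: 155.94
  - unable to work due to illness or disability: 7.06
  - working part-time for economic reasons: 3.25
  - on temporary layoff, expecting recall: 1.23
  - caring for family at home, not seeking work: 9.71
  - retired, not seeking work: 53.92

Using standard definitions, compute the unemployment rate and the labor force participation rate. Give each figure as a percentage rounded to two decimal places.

Employed = 16.49 + 155.94 + 3.25 = 175.68 million (anyone who worked, including part-time for economic reasons, counts as employed).
Unemployed = 7.08 + 1.23 = 8.31 million (jobless and actively searching, or on temporary layoff).
Labor force = 175.68 + 8.31 = 183.99 million.
Not in labor force = 13.17 + 7.06 + 9.71 + 53.92 = 83.86 million (those not working and not actively searching are outside the labor force).
Civilian working-age population = 183.99 + 83.86 = 267.85 million.
Unemployment rate = 8.31 / 183.99 = 4.52%.
Labor force participation rate = 183.99 / 267.85 = 68.69%.

Unemployment rate ≈ 4.52%; labor force participation rate ≈ 68.69%.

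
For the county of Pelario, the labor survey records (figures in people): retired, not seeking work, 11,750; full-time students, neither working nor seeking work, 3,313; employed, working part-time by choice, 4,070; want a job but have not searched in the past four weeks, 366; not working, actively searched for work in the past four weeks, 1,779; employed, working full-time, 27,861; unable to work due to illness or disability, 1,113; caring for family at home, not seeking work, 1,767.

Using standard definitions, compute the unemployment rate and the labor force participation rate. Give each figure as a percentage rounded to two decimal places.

Unemployment rate ≈ 5.28%; labor force participation rate ≈ 64.80%.

Employed = 4,070 + 27,861 = 31,931.
Unemployed = 1,779.
Labor force = 31,931 + 1,779 = 33,710.
Not in labor force = 11,750 + 3,313 + 366 + 1,113 + 1,767 = 18,309 (those not working and not actively searching are outside the labor force — including those who want a job but have given up searching).
Civilian working-age population = 33,710 + 18,309 = 52,019.
Unemployment rate = 1,779 / 33,710 = 5.28%.
Labor force participation rate = 33,710 / 52,019 = 64.80%.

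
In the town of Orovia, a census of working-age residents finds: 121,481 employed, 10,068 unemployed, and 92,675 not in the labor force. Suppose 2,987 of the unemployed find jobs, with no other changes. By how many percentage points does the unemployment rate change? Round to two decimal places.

Initially, labor force = 121,481 + 10,068 = 131,549, so u = 10,068/131,549 = 7.65%.
After the change, unemployed falls and employed rises by 2,987; labor force unchanged → E = 124,468, U = 7,081, labor force = 131,549.
New unemployment rate = 7,081 / 131,549 = 5.38%.
Change = 5.38% − 7.65% = −2.27 percentage points.

The unemployment rate changes by −2.27 percentage points.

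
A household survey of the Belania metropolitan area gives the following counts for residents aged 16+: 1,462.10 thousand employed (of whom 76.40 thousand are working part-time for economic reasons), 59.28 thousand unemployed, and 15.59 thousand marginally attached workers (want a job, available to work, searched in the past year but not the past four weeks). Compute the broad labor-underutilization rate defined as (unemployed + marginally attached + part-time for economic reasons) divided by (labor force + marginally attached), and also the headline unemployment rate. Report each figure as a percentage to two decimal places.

Labor force = 1,462.10 + 59.28 = 1,521.38 thousand.
Numerator = 59.28 + 15.59 + 76.40 = 151.27 thousand.
Denominator = 1,521.38 + 15.59 = 1,536.97 thousand.
Broad rate = 151.27 / 1,536.97 = 9.84%.
Headline unemployment rate = 59.28 / 1,521.38 = 3.90%.

Broad underutilization rate ≈ 9.84%; headline unemployment rate ≈ 3.90%.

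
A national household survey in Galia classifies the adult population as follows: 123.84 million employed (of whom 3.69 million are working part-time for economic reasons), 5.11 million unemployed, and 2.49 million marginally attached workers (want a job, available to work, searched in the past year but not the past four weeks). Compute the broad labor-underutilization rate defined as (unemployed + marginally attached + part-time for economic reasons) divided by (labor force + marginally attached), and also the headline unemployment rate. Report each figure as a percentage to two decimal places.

Labor force = 123.84 + 5.11 = 128.95 million.
Numerator = 5.11 + 2.49 + 3.69 = 11.29 million.
Denominator = 128.95 + 2.49 = 131.44 million.
Broad rate = 11.29 / 131.44 = 8.59%.
Headline unemployment rate = 5.11 / 128.95 = 3.96%.

Broad underutilization rate ≈ 8.59%; headline unemployment rate ≈ 3.96%.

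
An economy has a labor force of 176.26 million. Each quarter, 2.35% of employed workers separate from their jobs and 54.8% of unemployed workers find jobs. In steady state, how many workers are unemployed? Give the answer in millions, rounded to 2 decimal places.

About 7.25 million are unemployed in steady state.

Steady-state unemployment rate u* = s/(s+f) = 2.35/(2.35+54.8) = 0.041120.
Unemployed = u* × labor force = 0.041120 × 176.26 ≈ 7.25 million.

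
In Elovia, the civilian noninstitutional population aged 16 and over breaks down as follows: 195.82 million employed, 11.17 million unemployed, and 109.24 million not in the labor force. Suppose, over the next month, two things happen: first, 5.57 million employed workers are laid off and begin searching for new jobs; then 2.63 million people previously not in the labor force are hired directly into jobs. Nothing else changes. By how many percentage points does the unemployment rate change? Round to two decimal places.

Initially, labor force = 195.82 + 11.17 = 206.99 million, so u = 11.17/206.99 = 5.40%.
After the first change, employed falls and unemployed rises by 5.57; labor force unchanged → E = 190.25, U = 16.74, labor force = 206.99 million.
After the second change, employed and labor force both rise by 2.63; unemployed unchanged → E = 192.88, U = 16.74, labor force = 209.62 million.
New unemployment rate = 16.74 / 209.62 = 7.99%.
Change = 7.99% − 5.40% = +2.59 percentage points.

The unemployment rate changes by +2.59 percentage points.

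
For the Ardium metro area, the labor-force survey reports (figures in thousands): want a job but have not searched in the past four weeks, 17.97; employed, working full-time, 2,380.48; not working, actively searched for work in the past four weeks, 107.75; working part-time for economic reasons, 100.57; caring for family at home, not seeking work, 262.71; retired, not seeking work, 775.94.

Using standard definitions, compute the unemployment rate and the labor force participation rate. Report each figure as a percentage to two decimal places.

Unemployment rate ≈ 4.16%; labor force participation rate ≈ 71.02%.

Employed = 2,380.48 + 100.57 = 2,481.05 thousand (anyone who worked, including part-time for economic reasons, counts as employed).
Unemployed = 107.75 thousand.
Labor force = 2,481.05 + 107.75 = 2,588.80 thousand.
Not in labor force = 17.97 + 262.71 + 775.94 = 1,056.62 thousand (those not working and not actively searching are outside the labor force — including those who want a job but have given up searching).
Civilian working-age population = 2,588.80 + 1,056.62 = 3,645.42 thousand.
Unemployment rate = 107.75 / 2,588.80 = 4.16%.
Labor force participation rate = 2,588.80 / 3,645.42 = 71.02%.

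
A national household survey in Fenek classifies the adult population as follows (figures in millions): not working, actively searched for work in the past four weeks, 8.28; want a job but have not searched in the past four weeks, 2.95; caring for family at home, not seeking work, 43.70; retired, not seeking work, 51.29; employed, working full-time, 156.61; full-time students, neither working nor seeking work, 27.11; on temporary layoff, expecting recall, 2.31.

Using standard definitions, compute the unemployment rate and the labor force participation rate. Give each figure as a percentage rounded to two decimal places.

Employed = 156.61 million.
Unemployed = 8.28 + 2.31 = 10.59 million (jobless and actively searching, or on temporary layoff).
Labor force = 156.61 + 10.59 = 167.20 million.
Not in labor force = 2.95 + 43.70 + 51.29 + 27.11 = 125.05 million (those not working and not actively searching are outside the labor force — including those who want a job but have given up searching).
Civilian working-age population = 167.20 + 125.05 = 292.25 million.
Unemployment rate = 10.59 / 167.20 = 6.33%.
Labor force participation rate = 167.20 / 292.25 = 57.21%.

Unemployment rate ≈ 6.33%; labor force participation rate ≈ 57.21%.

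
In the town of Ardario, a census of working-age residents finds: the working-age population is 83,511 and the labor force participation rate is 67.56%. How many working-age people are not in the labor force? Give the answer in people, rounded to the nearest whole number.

About 27,091 are not in the labor force.

Share not in the labor force = 1 − 0.6756 = 0.3244.
Not in labor force = 0.3244 × 83,511 ≈ 27,091.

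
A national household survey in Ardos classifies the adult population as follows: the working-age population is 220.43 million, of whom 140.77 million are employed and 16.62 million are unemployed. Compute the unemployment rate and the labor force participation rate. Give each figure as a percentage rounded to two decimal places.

Unemployment rate ≈ 10.56%; labor force participation rate ≈ 71.40%.

Labor force = employed + unemployed = 140.77 + 16.62 = 157.39 million.
Unemployment rate = 16.62 / 157.39 = 10.56%.
Labor force participation rate = 157.39 / 220.43 = 71.40%.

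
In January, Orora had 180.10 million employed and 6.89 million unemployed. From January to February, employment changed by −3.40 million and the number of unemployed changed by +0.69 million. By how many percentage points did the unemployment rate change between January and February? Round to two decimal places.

January: labor force = 180.10 + 6.89 = 186.99; u = 6.89/186.99 = 3.68%.
February: labor force = 176.70 + 7.58 = 184.28; u = 7.58/184.28 = 4.11%.
Change = 4.11% − 3.68% = +0.43 pp.

The unemployment rate changed by +0.43 percentage points.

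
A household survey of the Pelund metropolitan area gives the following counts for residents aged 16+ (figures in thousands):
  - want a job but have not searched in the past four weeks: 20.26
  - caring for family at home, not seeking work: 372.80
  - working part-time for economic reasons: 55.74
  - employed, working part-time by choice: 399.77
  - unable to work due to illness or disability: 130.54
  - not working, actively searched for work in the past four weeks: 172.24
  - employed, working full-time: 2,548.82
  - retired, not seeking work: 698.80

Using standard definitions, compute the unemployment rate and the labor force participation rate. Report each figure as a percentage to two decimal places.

Employed = 55.74 + 399.77 + 2,548.82 = 3,004.33 thousand (anyone who worked, including part-time for economic reasons, counts as employed).
Unemployed = 172.24 thousand.
Labor force = 3,004.33 + 172.24 = 3,176.57 thousand.
Not in labor force = 20.26 + 372.80 + 130.54 + 698.80 = 1,222.40 thousand (those not working and not actively searching are outside the labor force — including those who want a job but have given up searching).
Civilian working-age population = 3,176.57 + 1,222.40 = 4,398.97 thousand.
Unemployment rate = 172.24 / 3,176.57 = 5.42%.
Labor force participation rate = 3,176.57 / 4,398.97 = 72.21%.

Unemployment rate ≈ 5.42%; labor force participation rate ≈ 72.21%.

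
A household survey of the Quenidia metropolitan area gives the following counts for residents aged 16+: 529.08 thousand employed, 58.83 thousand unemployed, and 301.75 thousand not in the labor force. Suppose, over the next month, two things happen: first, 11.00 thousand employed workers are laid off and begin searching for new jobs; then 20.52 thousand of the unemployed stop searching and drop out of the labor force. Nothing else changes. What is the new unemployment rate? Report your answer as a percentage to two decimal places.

New unemployment rate ≈ 8.69%.

Initially, labor force = 529.08 + 58.83 = 587.91 thousand, so u = 58.83/587.91 = 10.01%.
After the first change, employed falls and unemployed rises by 11.00; labor force unchanged → E = 518.08, U = 69.83, labor force = 587.91 thousand.
After the second change, unemployed and labor force both fall by 20.52 → E = 518.08, U = 49.31, labor force = 567.39 thousand.
New unemployment rate = 49.31 / 567.39 = 8.69%.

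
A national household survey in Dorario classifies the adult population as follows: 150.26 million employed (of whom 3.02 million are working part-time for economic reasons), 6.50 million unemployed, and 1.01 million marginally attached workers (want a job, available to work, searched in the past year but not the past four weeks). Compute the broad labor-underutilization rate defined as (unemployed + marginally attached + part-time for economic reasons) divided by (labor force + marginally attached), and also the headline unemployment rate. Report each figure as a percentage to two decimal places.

Labor force = 150.26 + 6.50 = 156.76 million.
Numerator = 6.50 + 1.01 + 3.02 = 10.53 million.
Denominator = 156.76 + 1.01 = 157.77 million.
Broad rate = 10.53 / 157.77 = 6.67%.
Headline unemployment rate = 6.50 / 156.76 = 4.15%.

Broad underutilization rate ≈ 6.67%; headline unemployment rate ≈ 4.15%.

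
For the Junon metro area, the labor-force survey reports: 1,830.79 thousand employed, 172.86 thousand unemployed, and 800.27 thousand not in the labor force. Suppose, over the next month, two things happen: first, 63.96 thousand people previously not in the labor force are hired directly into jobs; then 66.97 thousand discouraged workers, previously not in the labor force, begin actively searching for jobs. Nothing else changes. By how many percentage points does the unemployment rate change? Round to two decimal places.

The unemployment rate changes by +2.61 percentage points.

Initially, labor force = 1,830.79 + 172.86 = 2,003.65 thousand, so u = 172.86/2,003.65 = 8.63%.
After the first change, employed and labor force both rise by 63.96; unemployed unchanged → E = 1,894.75, U = 172.86, labor force = 2,067.61 thousand.
After the second change, unemployed and labor force both rise by 66.97 → E = 1,894.75, U = 239.83, labor force = 2,134.58 thousand.
New unemployment rate = 239.83 / 2,134.58 = 11.24%.
Change = 11.24% − 8.63% = +2.61 percentage points.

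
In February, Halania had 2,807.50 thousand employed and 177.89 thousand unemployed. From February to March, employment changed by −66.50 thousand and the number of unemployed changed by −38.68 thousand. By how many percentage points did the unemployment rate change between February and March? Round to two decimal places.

The unemployment rate changed by −1.13 percentage points.

February: labor force = 2,807.50 + 177.89 = 2,985.39; u = 177.89/2,985.39 = 5.96%.
March: labor force = 2,741.00 + 139.21 = 2,880.21; u = 139.21/2,880.21 = 4.83%.
Change = 4.83% − 5.96% = −1.13 pp.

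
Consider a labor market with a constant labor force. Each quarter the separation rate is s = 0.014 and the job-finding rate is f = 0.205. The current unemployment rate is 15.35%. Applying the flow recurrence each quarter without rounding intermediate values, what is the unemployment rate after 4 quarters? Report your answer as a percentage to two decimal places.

With a fixed labor force, u_{t+1} = u_t + s·(1−u_t) − f·u_t = u_t·(1−s−f) + s.
Here 1−s−f = 0.781 and s = 0.014.
u_1 = 0.153500 × 0.781 + 0.014 = 0.133884.
u_2 = 0.133884 × 0.781 + 0.014 = 0.118563.
u_3 = 0.118563 × 0.781 + 0.014 = 0.106598.
u_4 = 0.106598 × 0.781 + 0.014 = 0.097253.

Unemployment rate after four quarters ≈ 9.73%.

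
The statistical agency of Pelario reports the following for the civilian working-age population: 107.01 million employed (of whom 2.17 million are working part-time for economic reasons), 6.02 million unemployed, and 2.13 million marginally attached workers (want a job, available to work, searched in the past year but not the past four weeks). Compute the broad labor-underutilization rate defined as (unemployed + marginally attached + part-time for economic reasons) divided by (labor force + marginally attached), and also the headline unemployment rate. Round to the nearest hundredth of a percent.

Labor force = 107.01 + 6.02 = 113.03 million.
Numerator = 6.02 + 2.13 + 2.17 = 10.32 million.
Denominator = 113.03 + 2.13 = 115.16 million.
Broad rate = 10.32 / 115.16 = 8.96%.
Headline unemployment rate = 6.02 / 113.03 = 5.33%.

Broad underutilization rate ≈ 8.96%; headline unemployment rate ≈ 5.33%.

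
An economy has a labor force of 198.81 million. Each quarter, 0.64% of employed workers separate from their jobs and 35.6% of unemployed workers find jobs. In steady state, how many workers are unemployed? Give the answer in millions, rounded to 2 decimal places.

Steady-state unemployment rate u* = s/(s+f) = 0.64/(0.64+35.6) = 0.017660.
Unemployed = u* × labor force = 0.017660 × 198.81 ≈ 3.51 million.

About 3.51 million are unemployed in steady state.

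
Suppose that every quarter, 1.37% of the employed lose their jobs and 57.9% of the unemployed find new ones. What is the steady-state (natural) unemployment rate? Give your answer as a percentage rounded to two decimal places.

At steady state the flows balance: s·E = f·U, so U/(E+U) = s/(s+f).
u* = 1.37 / (1.37 + 57.9) = 1.37 / 59.27 = 2.31%.

Steady-state unemployment rate ≈ 2.31%.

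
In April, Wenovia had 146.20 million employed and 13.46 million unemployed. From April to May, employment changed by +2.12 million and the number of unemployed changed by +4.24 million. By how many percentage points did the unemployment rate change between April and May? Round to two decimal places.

The unemployment rate changed by +2.23 percentage points.

April: labor force = 146.20 + 13.46 = 159.66; u = 13.46/159.66 = 8.43%.
May: labor force = 148.32 + 17.70 = 166.02; u = 17.70/166.02 = 10.66%.
Change = 10.66% − 8.43% = +2.23 pp.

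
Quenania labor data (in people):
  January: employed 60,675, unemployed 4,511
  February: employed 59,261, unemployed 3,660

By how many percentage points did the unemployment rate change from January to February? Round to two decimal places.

The unemployment rate changed by −1.10 percentage points.

January: labor force = 60,675 + 4,511 = 65,186; u = 4,511/65,186 = 6.92%.
February: labor force = 59,261 + 3,660 = 62,921; u = 3,660/62,921 = 5.82%.
Change = 5.82% − 6.92% = −1.10 pp.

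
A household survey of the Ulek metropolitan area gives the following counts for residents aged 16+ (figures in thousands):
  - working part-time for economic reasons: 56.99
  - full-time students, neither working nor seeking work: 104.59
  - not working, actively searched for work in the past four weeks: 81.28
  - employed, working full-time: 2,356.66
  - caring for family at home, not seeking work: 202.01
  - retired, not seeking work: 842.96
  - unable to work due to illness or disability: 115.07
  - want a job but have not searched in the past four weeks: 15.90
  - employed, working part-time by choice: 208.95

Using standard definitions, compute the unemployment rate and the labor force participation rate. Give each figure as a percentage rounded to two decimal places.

Unemployment rate ≈ 3.01%; labor force participation rate ≈ 67.86%.

Employed = 56.99 + 2,356.66 + 208.95 = 2,622.60 thousand (anyone who worked, including part-time for economic reasons, counts as employed).
Unemployed = 81.28 thousand.
Labor force = 2,622.60 + 81.28 = 2,703.88 thousand.
Not in labor force = 104.59 + 202.01 + 842.96 + 115.07 + 15.90 = 1,280.53 thousand (those not working and not actively searching are outside the labor force — including those who want a job but have given up searching).
Civilian working-age population = 2,703.88 + 1,280.53 = 3,984.41 thousand.
Unemployment rate = 81.28 / 2,703.88 = 3.01%.
Labor force participation rate = 2,703.88 / 3,984.41 = 67.86%.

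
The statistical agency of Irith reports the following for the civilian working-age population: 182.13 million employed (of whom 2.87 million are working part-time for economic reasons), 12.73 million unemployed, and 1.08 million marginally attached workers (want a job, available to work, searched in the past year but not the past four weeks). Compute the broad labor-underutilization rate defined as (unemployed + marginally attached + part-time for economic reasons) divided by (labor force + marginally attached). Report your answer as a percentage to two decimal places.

Broad underutilization rate ≈ 8.51%.

Labor force = 182.13 + 12.73 = 194.86 million.
Numerator = 12.73 + 1.08 + 2.87 = 16.68 million.
Denominator = 194.86 + 1.08 = 195.94 million.
Broad rate = 16.68 / 195.94 = 8.51%.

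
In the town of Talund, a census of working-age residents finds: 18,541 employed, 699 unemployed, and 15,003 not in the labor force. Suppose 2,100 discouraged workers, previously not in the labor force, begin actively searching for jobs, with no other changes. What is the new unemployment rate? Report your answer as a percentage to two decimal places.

Initially, labor force = 18,541 + 699 = 19,240, so u = 699/19,240 = 3.63%.
After the change, unemployed and labor force both rise by 2,100 → E = 18,541, U = 2,799, labor force = 21,340.
New unemployment rate = 2,799 / 21,340 = 13.12%.

New unemployment rate ≈ 13.12%.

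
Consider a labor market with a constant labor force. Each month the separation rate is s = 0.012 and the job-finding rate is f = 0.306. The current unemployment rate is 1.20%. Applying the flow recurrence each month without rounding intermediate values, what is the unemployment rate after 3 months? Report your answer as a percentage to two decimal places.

Unemployment rate after three months ≈ 2.96%.

With a fixed labor force, u_{t+1} = u_t + s·(1−u_t) − f·u_t = u_t·(1−s−f) + s.
Here 1−s−f = 0.682 and s = 0.012.
u_1 = 0.012000 × 0.682 + 0.012 = 0.020184.
u_2 = 0.020184 × 0.682 + 0.012 = 0.025765.
u_3 = 0.025765 × 0.682 + 0.012 = 0.029572.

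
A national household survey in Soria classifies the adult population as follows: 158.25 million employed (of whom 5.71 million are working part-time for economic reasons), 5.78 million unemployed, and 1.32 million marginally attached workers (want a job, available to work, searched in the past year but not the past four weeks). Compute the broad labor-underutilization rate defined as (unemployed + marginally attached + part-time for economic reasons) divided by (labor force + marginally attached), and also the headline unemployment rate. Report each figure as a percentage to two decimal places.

Broad underutilization rate ≈ 7.75%; headline unemployment rate ≈ 3.52%.

Labor force = 158.25 + 5.78 = 164.03 million.
Numerator = 5.78 + 1.32 + 5.71 = 12.81 million.
Denominator = 164.03 + 1.32 = 165.35 million.
Broad rate = 12.81 / 165.35 = 7.75%.
Headline unemployment rate = 5.78 / 164.03 = 3.52%.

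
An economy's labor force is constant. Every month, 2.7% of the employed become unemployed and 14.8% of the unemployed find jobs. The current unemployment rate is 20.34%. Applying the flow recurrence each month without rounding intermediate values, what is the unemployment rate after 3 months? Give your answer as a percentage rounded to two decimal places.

Unemployment rate after three months ≈ 18.19%.

With a fixed labor force, u_{t+1} = u_t + s·(1−u_t) − f·u_t = u_t·(1−s−f) + s.
Here 1−s−f = 0.825 and s = 0.027.
u_1 = 0.203400 × 0.825 + 0.027 = 0.194805.
u_2 = 0.194805 × 0.825 + 0.027 = 0.187714.
u_3 = 0.187714 × 0.825 + 0.027 = 0.181864.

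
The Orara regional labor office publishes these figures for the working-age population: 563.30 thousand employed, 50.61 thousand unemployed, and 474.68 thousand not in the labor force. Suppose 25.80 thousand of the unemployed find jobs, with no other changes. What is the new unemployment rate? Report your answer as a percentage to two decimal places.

Initially, labor force = 563.30 + 50.61 = 613.91 thousand, so u = 50.61/613.91 = 8.24%.
After the change, unemployed falls and employed rises by 25.80; labor force unchanged → E = 589.10, U = 24.81, labor force = 613.91 thousand.
New unemployment rate = 24.81 / 613.91 = 4.04%.

New unemployment rate ≈ 4.04%.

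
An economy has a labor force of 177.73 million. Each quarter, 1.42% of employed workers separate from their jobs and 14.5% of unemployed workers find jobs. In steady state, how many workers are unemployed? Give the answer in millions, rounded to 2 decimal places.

About 15.85 million are unemployed in steady state.

Steady-state unemployment rate u* = s/(s+f) = 1.42/(1.42+14.5) = 0.089196.
Unemployed = u* × labor force = 0.089196 × 177.73 ≈ 15.85 million.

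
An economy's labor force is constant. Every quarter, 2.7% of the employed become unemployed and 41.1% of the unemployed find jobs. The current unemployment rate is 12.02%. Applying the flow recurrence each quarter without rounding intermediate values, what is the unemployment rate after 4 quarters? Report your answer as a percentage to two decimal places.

With a fixed labor force, u_{t+1} = u_t + s·(1−u_t) − f·u_t = u_t·(1−s−f) + s.
Here 1−s−f = 0.562 and s = 0.027.
u_1 = 0.120200 × 0.562 + 0.027 = 0.094552.
u_2 = 0.094552 × 0.562 + 0.027 = 0.080138.
u_3 = 0.080138 × 0.562 + 0.027 = 0.072038.
u_4 = 0.072038 × 0.562 + 0.027 = 0.067485.

Unemployment rate after four quarters ≈ 6.75%.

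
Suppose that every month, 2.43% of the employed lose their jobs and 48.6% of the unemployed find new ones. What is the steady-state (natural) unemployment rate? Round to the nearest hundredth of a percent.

At steady state the flows balance: s·E = f·U, so U/(E+U) = s/(s+f).
u* = 2.43 / (2.43 + 48.6) = 2.43 / 51.03 = 4.76%.

Steady-state unemployment rate ≈ 4.76%.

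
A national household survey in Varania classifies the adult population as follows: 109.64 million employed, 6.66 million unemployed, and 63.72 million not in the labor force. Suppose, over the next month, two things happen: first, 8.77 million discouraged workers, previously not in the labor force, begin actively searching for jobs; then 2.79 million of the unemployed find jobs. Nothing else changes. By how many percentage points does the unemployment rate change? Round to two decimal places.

The unemployment rate changes by +4.38 percentage points.

Initially, labor force = 109.64 + 6.66 = 116.30 million, so u = 6.66/116.30 = 5.73%.
After the first change, unemployed and labor force both rise by 8.77 → E = 109.64, U = 15.43, labor force = 125.07 million.
After the second change, unemployed falls and employed rises by 2.79; labor force unchanged → E = 112.43, U = 12.64, labor force = 125.07 million.
New unemployment rate = 12.64 / 125.07 = 10.11%.
Change = 10.11% − 5.73% = +4.38 percentage points.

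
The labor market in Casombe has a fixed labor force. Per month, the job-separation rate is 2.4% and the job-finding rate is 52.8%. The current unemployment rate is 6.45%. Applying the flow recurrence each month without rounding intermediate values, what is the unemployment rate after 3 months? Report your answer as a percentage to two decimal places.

Unemployment rate after three months ≈ 4.54%.

With a fixed labor force, u_{t+1} = u_t + s·(1−u_t) − f·u_t = u_t·(1−s−f) + s.
Here 1−s−f = 0.448 and s = 0.024.
u_1 = 0.064500 × 0.448 + 0.024 = 0.052896.
u_2 = 0.052896 × 0.448 + 0.024 = 0.047697.
u_3 = 0.047697 × 0.448 + 0.024 = 0.045368.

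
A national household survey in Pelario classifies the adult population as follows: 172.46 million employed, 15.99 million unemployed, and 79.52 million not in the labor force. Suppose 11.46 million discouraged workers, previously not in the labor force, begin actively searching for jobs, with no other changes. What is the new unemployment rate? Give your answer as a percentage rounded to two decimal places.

Initially, labor force = 172.46 + 15.99 = 188.45 million, so u = 15.99/188.45 = 8.49%.
After the change, unemployed and labor force both rise by 11.46 → E = 172.46, U = 27.45, labor force = 199.91 million.
New unemployment rate = 27.45 / 199.91 = 13.73%.

New unemployment rate ≈ 13.73%.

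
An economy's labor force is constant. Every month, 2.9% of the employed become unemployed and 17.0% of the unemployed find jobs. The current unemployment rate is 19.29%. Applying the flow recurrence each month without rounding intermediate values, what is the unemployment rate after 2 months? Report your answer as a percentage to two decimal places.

With a fixed labor force, u_{t+1} = u_t + s·(1−u_t) − f·u_t = u_t·(1−s−f) + s.
Here 1−s−f = 0.801 and s = 0.029.
u_1 = 0.192900 × 0.801 + 0.029 = 0.183513.
u_2 = 0.183513 × 0.801 + 0.029 = 0.175994.

Unemployment rate after two months ≈ 17.60%.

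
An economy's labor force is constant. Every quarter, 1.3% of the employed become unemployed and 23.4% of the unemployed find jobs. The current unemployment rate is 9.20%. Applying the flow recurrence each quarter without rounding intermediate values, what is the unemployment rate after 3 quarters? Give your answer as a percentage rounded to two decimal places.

With a fixed labor force, u_{t+1} = u_t + s·(1−u_t) − f·u_t = u_t·(1−s−f) + s.
Here 1−s−f = 0.753 and s = 0.013.
u_1 = 0.092000 × 0.753 + 0.013 = 0.082276.
u_2 = 0.082276 × 0.753 + 0.013 = 0.074954.
u_3 = 0.074954 × 0.753 + 0.013 = 0.069440.

Unemployment rate after three quarters ≈ 6.94%.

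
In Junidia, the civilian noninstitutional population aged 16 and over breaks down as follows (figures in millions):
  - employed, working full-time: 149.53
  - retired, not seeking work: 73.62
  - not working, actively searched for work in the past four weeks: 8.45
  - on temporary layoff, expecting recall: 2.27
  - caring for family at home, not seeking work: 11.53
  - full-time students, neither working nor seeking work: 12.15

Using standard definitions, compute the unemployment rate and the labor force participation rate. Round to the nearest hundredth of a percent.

Unemployment rate ≈ 6.69%; labor force participation rate ≈ 62.22%.

Employed = 149.53 million.
Unemployed = 8.45 + 2.27 = 10.72 million (jobless and actively searching, or on temporary layoff).
Labor force = 149.53 + 10.72 = 160.25 million.
Not in labor force = 73.62 + 11.53 + 12.15 = 97.30 million (those not working and not actively searching are outside the labor force).
Civilian working-age population = 160.25 + 97.30 = 257.55 million.
Unemployment rate = 10.72 / 160.25 = 6.69%.
Labor force participation rate = 160.25 / 257.55 = 62.22%.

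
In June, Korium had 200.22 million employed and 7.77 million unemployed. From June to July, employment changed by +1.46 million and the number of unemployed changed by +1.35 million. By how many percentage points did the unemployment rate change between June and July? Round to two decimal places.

June: labor force = 200.22 + 7.77 = 207.99; u = 7.77/207.99 = 3.74%.
July: labor force = 201.68 + 9.12 = 210.80; u = 9.12/210.80 = 4.33%.
Change = 4.33% − 3.74% = +0.59 pp.

The unemployment rate changed by +0.59 percentage points.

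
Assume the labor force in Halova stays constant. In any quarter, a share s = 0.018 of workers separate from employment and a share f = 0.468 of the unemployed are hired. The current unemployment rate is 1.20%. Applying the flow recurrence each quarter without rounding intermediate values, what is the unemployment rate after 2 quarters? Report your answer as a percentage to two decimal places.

Unemployment rate after two quarters ≈ 3.04%.

With a fixed labor force, u_{t+1} = u_t + s·(1−u_t) − f·u_t = u_t·(1−s−f) + s.
Here 1−s−f = 0.514 and s = 0.018.
u_1 = 0.012000 × 0.514 + 0.018 = 0.024168.
u_2 = 0.024168 × 0.514 + 0.018 = 0.030422.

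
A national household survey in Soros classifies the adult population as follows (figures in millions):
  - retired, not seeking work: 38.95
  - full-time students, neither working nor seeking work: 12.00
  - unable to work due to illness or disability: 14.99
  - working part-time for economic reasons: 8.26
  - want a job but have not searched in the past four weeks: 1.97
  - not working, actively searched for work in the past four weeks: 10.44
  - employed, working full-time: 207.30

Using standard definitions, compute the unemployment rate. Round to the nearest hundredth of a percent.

Employed = 8.26 + 207.30 = 215.56 million (anyone who worked, including part-time for economic reasons, counts as employed).
Unemployed = 10.44 million.
Labor force = 215.56 + 10.44 = 226.00 million.
Unemployment rate = 10.44 / 226.00 = 4.62%.

Unemployment rate ≈ 4.62%.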